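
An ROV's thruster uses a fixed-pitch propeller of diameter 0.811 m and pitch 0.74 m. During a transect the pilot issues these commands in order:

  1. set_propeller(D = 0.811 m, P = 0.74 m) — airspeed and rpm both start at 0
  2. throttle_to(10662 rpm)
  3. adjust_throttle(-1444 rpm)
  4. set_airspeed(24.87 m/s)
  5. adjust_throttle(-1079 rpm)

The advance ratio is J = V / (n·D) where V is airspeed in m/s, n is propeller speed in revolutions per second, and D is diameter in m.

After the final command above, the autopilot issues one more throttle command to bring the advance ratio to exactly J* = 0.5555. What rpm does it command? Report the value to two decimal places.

set_propeller: D = 0.811 m, P = 0.74 m (p = P/D = 0.912454); state ← (V=0, rpm=0)
throttle_to(10662): rpm ← 10662
adjust_throttle(-1444): rpm ← 10662 -1444 = 9218
set_airspeed(24.87): V ← 24.87 m/s
adjust_throttle(-1079): rpm ← 9218 -1079 = 8139
final state: V = 24.87 m/s, rpm = 8139 → n = rpm/60 = 135.650000 rev/s
target J* = 0.5555; solve J* = V/(n·D) for n: n = V/(J*·D) = 24.87/(0.5555 × 0.811) = 55.204041 rev/s
rpm = 60·n = 3312.242445

rpm = 3312.24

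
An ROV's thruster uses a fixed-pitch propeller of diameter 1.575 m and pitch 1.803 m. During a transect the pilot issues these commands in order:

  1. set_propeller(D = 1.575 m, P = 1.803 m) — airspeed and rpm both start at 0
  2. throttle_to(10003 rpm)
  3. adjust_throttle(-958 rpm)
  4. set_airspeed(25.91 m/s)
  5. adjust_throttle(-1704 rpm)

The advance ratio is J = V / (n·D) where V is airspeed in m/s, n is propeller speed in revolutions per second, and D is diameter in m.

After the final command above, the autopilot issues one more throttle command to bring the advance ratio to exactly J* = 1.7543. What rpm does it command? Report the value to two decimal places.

set_propeller: D = 1.575 m, P = 1.803 m (p = P/D = 1.144762); state ← (V=0, rpm=0)
throttle_to(10003): rpm ← 10003
adjust_throttle(-958): rpm ← 10003 -958 = 9045
set_airspeed(25.91): V ← 25.91 m/s
adjust_throttle(-1704): rpm ← 9045 -1704 = 7341
final state: V = 25.91 m/s, rpm = 7341 → n = rpm/60 = 122.350000 rev/s
target J* = 1.7543; solve J* = V/(n·D) for n: n = V/(J*·D) = 25.91/(1.7543 × 1.575) = 9.377412 rev/s
rpm = 60·n = 562.644712

rpm = 562.64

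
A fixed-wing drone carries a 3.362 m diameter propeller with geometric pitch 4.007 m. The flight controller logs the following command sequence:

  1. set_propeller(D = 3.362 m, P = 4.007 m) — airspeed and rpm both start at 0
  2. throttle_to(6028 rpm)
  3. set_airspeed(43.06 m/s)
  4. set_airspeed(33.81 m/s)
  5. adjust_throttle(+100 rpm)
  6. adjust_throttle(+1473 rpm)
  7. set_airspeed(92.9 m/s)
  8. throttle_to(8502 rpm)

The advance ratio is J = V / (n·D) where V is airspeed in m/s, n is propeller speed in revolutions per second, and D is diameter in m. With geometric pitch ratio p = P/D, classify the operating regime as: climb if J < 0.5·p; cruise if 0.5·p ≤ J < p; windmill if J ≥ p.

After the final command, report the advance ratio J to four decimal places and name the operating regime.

J = 0.1950, regime = climb

set_propeller: D = 3.362 m, P = 4.007 m (p = P/D = 1.191850); state ← (V=0, rpm=0)
throttle_to(6028): rpm ← 6028
set_airspeed(43.06): V ← 43.06 m/s
set_airspeed(33.81): V ← 33.81 m/s
adjust_throttle(+100): rpm ← 6028 +100 = 6128
adjust_throttle(+1473): rpm ← 6128 +1473 = 7601
set_airspeed(92.9): V ← 92.9 m/s
throttle_to(8502): rpm ← 8502
final state: V = 92.9 m/s, rpm = 8502 → n = rpm/60 = 141.700000 rev/s
J = V / (n·D) = 92.9 / (141.700000 × 3.362) = 0.195006
regime bands: climb J<0.5959 | cruise [0.5959, 1.1919) | windmill J≥1.1919
J = 0.1950 → climb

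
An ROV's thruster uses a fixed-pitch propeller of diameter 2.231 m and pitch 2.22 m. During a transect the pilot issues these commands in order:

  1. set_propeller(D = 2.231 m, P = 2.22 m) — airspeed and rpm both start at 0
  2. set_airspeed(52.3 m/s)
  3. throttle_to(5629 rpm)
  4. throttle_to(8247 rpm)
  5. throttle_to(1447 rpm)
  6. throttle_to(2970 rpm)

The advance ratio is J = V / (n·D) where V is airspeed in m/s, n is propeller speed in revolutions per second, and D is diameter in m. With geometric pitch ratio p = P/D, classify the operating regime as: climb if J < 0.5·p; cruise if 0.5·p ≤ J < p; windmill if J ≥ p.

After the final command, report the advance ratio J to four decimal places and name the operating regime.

J = 0.4736, regime = climb

set_propeller: D = 2.231 m, P = 2.22 m (p = P/D = 0.995069); state ← (V=0, rpm=0)
set_airspeed(52.3): V ← 52.3 m/s
throttle_to(5629): rpm ← 5629
throttle_to(8247): rpm ← 8247
throttle_to(1447): rpm ← 1447
throttle_to(2970): rpm ← 2970
final state: V = 52.3 m/s, rpm = 2970 → n = rpm/60 = 49.500000 rev/s
J = V / (n·D) = 52.3 / (49.500000 × 2.231) = 0.473584
regime bands: climb J<0.4975 | cruise [0.4975, 0.9951) | windmill J≥0.9951
J = 0.4736 → climb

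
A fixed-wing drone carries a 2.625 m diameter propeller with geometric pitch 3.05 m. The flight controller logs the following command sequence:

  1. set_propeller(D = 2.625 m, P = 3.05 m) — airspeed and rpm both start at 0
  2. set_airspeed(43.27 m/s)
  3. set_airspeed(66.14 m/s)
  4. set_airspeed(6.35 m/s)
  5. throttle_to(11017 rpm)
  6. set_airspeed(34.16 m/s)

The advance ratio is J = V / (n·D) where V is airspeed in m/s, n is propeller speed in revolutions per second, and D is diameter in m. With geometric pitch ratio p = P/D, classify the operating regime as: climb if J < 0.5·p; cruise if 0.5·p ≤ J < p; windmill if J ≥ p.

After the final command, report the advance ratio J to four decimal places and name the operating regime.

set_propeller: D = 2.625 m, P = 3.05 m (p = P/D = 1.161905); state ← (V=0, rpm=0)
set_airspeed(43.27): V ← 43.27 m/s
set_airspeed(66.14): V ← 66.14 m/s
set_airspeed(6.35): V ← 6.35 m/s
throttle_to(11017): rpm ← 11017
set_airspeed(34.16): V ← 34.16 m/s
final state: V = 34.16 m/s, rpm = 11017 → n = rpm/60 = 183.616667 rev/s
J = V / (n·D) = 34.16 / (183.616667 × 2.625) = 0.070872
regime bands: climb J<0.5810 | cruise [0.5810, 1.1619) | windmill J≥1.1619
J = 0.0709 → climb

J = 0.0709, regime = climb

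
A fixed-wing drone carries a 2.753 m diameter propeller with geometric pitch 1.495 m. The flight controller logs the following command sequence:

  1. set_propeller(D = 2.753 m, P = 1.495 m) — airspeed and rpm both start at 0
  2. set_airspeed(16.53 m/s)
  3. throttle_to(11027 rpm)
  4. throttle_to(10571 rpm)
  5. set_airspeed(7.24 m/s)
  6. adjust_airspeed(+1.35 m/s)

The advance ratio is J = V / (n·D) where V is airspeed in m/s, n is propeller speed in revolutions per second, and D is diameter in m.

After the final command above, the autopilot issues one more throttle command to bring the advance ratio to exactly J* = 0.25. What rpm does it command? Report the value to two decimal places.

set_propeller: D = 2.753 m, P = 1.495 m (p = P/D = 0.543044); state ← (V=0, rpm=0)
set_airspeed(16.53): V ← 16.53 m/s
throttle_to(11027): rpm ← 11027
throttle_to(10571): rpm ← 10571
set_airspeed(7.24): V ← 7.24 m/s
adjust_airspeed(+1.35): V ← 7.24 +1.35 = 8.59 m/s
final state: V = 8.59 m/s, rpm = 10571 → n = rpm/60 = 176.183333 rev/s
target J* = 0.25; solve J* = V/(n·D) for n: n = V/(J*·D) = 8.59/(0.25 × 2.753) = 12.480930 rev/s
rpm = 60·n = 748.855794

rpm = 748.86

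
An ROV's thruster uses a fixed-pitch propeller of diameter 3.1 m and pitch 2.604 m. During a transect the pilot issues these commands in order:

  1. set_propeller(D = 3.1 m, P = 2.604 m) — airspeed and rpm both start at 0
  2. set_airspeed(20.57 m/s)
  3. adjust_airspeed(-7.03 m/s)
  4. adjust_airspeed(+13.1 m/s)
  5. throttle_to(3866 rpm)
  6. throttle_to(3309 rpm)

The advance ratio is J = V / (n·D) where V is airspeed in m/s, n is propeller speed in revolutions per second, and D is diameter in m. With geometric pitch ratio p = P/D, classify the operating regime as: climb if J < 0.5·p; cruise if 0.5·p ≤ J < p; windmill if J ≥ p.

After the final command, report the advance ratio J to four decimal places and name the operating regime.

J = 0.1558, regime = climb

set_propeller: D = 3.1 m, P = 2.604 m (p = P/D = 0.840000); state ← (V=0, rpm=0)
set_airspeed(20.57): V ← 20.57 m/s
adjust_airspeed(-7.03): V ← 20.57 -7.03 = 13.54 m/s
adjust_airspeed(+13.1): V ← 13.54 +13.1 = 26.64 m/s
throttle_to(3866): rpm ← 3866
throttle_to(3309): rpm ← 3309
final state: V = 26.64 m/s, rpm = 3309 → n = rpm/60 = 55.150000 rev/s
J = V / (n·D) = 26.64 / (55.150000 × 3.1) = 0.155821
regime bands: climb J<0.4200 | cruise [0.4200, 0.8400) | windmill J≥0.8400
J = 0.1558 → climb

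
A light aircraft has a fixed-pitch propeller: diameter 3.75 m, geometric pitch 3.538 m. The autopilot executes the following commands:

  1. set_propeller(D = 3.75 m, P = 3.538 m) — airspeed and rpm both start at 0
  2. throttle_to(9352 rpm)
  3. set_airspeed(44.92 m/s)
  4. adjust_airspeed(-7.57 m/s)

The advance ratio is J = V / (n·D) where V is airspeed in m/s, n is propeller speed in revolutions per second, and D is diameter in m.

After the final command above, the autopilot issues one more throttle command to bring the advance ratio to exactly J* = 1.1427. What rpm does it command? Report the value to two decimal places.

set_propeller: D = 3.75 m, P = 3.538 m (p = P/D = 0.943467); state ← (V=0, rpm=0)
throttle_to(9352): rpm ← 9352
set_airspeed(44.92): V ← 44.92 m/s
adjust_airspeed(-7.57): V ← 44.92 -7.57 = 37.35 m/s
final state: V = 37.35 m/s, rpm = 9352 → n = rpm/60 = 155.866667 rev/s
target J* = 1.1427; solve J* = V/(n·D) for n: n = V/(J*·D) = 37.35/(1.1427 × 3.75) = 8.716198 rev/s
rpm = 60·n = 522.971909

rpm = 522.97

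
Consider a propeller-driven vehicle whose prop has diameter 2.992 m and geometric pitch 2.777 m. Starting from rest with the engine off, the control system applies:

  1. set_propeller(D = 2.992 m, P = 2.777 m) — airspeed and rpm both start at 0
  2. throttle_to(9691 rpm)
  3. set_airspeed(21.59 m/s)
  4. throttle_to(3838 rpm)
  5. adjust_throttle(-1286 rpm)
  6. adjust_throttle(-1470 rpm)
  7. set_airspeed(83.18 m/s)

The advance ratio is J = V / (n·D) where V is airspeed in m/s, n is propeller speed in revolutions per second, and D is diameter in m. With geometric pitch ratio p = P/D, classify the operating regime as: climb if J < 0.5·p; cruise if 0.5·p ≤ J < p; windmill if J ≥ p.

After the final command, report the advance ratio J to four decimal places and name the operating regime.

set_propeller: D = 2.992 m, P = 2.777 m (p = P/D = 0.928142); state ← (V=0, rpm=0)
throttle_to(9691): rpm ← 9691
set_airspeed(21.59): V ← 21.59 m/s
throttle_to(3838): rpm ← 3838
adjust_throttle(-1286): rpm ← 3838 -1286 = 2552
adjust_throttle(-1470): rpm ← 2552 -1470 = 1082
set_airspeed(83.18): V ← 83.18 m/s
final state: V = 83.18 m/s, rpm = 1082 → n = rpm/60 = 18.033333 rev/s
J = V / (n·D) = 83.18 / (18.033333 × 2.992) = 1.541634
regime bands: climb J<0.4641 | cruise [0.4641, 0.9281) | windmill J≥0.9281
J = 1.5416 → windmill

J = 1.5416, regime = windmill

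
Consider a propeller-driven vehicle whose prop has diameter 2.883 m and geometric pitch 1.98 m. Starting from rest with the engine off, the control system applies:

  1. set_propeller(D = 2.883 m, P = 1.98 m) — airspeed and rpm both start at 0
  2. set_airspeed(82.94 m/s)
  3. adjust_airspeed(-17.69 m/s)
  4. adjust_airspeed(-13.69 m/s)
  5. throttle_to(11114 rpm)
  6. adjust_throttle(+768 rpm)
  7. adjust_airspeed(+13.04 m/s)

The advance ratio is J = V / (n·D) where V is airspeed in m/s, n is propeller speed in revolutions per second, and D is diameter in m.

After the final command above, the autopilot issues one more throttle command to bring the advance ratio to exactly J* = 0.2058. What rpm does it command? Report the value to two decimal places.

set_propeller: D = 2.883 m, P = 1.98 m (p = P/D = 0.686785); state ← (V=0, rpm=0)
set_airspeed(82.94): V ← 82.94 m/s
adjust_airspeed(-17.69): V ← 82.94 -17.69 = 65.25 m/s
adjust_airspeed(-13.69): V ← 65.25 -13.69 = 51.56 m/s
throttle_to(11114): rpm ← 11114
adjust_throttle(+768): rpm ← 11114 +768 = 11882
adjust_airspeed(+13.04): V ← 51.56 +13.04 = 64.6 m/s
final state: V = 64.6 m/s, rpm = 11882 → n = rpm/60 = 198.033333 rev/s
target J* = 0.2058; solve J* = V/(n·D) for n: n = V/(J*·D) = 64.6/(0.2058 × 2.883) = 108.878594 rev/s
rpm = 60·n = 6532.715658

rpm = 6532.72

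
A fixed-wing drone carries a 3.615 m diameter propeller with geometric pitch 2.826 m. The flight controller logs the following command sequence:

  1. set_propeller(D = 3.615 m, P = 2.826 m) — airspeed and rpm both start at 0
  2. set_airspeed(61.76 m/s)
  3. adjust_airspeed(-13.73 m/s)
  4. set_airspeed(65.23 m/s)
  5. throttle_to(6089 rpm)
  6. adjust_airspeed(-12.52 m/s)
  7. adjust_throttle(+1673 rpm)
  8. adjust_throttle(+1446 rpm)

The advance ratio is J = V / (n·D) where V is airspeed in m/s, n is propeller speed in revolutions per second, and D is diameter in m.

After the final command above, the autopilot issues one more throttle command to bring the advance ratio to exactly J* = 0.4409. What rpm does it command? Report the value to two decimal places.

set_propeller: D = 3.615 m, P = 2.826 m (p = P/D = 0.781743); state ← (V=0, rpm=0)
set_airspeed(61.76): V ← 61.76 m/s
adjust_airspeed(-13.73): V ← 61.76 -13.73 = 48.03 m/s
set_airspeed(65.23): V ← 65.23 m/s
throttle_to(6089): rpm ← 6089
adjust_airspeed(-12.52): V ← 65.23 -12.52 = 52.71 m/s
adjust_throttle(+1673): rpm ← 6089 +1673 = 7762
adjust_throttle(+1446): rpm ← 7762 +1446 = 9208
final state: V = 52.71 m/s, rpm = 9208 → n = rpm/60 = 153.466667 rev/s
target J* = 0.4409; solve J* = V/(n·D) for n: n = V/(J*·D) = 52.71/(0.4409 × 3.615) = 33.070794 rev/s
rpm = 60·n = 1984.247611

rpm = 1984.25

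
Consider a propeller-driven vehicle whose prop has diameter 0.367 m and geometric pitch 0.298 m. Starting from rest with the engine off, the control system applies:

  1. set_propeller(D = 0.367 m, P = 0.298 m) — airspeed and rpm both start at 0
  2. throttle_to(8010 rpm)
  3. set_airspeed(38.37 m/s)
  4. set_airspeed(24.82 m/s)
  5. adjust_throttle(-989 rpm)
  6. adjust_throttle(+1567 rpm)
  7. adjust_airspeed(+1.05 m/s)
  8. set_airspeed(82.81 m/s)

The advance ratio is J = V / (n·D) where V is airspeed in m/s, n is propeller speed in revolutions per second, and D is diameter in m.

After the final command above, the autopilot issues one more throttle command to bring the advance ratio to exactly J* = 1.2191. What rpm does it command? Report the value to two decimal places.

set_propeller: D = 0.367 m, P = 0.298 m (p = P/D = 0.811989); state ← (V=0, rpm=0)
throttle_to(8010): rpm ← 8010
set_airspeed(38.37): V ← 38.37 m/s
set_airspeed(24.82): V ← 24.82 m/s
adjust_throttle(-989): rpm ← 8010 -989 = 7021
adjust_throttle(+1567): rpm ← 7021 +1567 = 8588
adjust_airspeed(+1.05): V ← 24.82 +1.05 = 25.87 m/s
set_airspeed(82.81): V ← 82.81 m/s
final state: V = 82.81 m/s, rpm = 8588 → n = rpm/60 = 143.133333 rev/s
target J* = 1.2191; solve J* = V/(n·D) for n: n = V/(J*·D) = 82.81/(1.2191 × 0.367) = 185.087628 rev/s
rpm = 60·n = 11105.257664

rpm = 11105.26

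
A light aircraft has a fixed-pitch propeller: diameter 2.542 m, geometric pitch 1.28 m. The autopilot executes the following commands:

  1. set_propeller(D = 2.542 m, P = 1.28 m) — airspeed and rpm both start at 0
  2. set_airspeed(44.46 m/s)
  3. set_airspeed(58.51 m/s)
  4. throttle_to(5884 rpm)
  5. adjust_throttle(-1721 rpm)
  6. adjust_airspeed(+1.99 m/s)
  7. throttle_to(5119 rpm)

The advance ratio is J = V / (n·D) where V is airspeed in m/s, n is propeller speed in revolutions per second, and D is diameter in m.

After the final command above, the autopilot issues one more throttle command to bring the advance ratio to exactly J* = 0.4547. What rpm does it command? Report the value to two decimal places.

set_propeller: D = 2.542 m, P = 1.28 m (p = P/D = 0.503541); state ← (V=0, rpm=0)
set_airspeed(44.46): V ← 44.46 m/s
set_airspeed(58.51): V ← 58.51 m/s
throttle_to(5884): rpm ← 5884
adjust_throttle(-1721): rpm ← 5884 -1721 = 4163
adjust_airspeed(+1.99): V ← 58.51 +1.99 = 60.5 m/s
throttle_to(5119): rpm ← 5119
final state: V = 60.5 m/s, rpm = 5119 → n = rpm/60 = 85.316667 rev/s
target J* = 0.4547; solve J* = V/(n·D) for n: n = V/(J*·D) = 60.5/(0.4547 × 2.542) = 52.342550 rev/s
rpm = 60·n = 3140.552983

rpm = 3140.55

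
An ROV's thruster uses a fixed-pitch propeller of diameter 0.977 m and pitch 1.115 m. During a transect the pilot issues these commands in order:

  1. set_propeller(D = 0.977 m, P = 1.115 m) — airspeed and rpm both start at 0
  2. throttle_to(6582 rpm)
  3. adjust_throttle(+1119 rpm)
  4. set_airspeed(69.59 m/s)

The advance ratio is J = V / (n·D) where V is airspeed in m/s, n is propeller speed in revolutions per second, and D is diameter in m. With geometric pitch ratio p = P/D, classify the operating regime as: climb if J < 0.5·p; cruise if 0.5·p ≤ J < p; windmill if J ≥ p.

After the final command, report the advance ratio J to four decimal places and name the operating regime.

J = 0.5550, regime = climb

set_propeller: D = 0.977 m, P = 1.115 m (p = P/D = 1.141249); state ← (V=0, rpm=0)
throttle_to(6582): rpm ← 6582
adjust_throttle(+1119): rpm ← 6582 +1119 = 7701
set_airspeed(69.59): V ← 69.59 m/s
final state: V = 69.59 m/s, rpm = 7701 → n = rpm/60 = 128.350000 rev/s
J = V / (n·D) = 69.59 / (128.350000 × 0.977) = 0.554953
regime bands: climb J<0.5706 | cruise [0.5706, 1.1412) | windmill J≥1.1412
J = 0.5550 → climb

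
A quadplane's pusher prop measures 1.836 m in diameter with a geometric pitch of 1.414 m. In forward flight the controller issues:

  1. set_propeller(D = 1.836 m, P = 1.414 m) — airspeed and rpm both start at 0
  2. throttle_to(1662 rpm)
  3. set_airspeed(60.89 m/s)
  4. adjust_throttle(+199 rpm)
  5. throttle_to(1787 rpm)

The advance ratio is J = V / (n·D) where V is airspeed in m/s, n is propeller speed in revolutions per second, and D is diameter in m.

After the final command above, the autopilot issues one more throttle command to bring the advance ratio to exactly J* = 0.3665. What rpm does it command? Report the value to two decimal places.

set_propeller: D = 1.836 m, P = 1.414 m (p = P/D = 0.770153); state ← (V=0, rpm=0)
throttle_to(1662): rpm ← 1662
set_airspeed(60.89): V ← 60.89 m/s
adjust_throttle(+199): rpm ← 1662 +199 = 1861
throttle_to(1787): rpm ← 1787
final state: V = 60.89 m/s, rpm = 1787 → n = rpm/60 = 29.783333 rev/s
target J* = 0.3665; solve J* = V/(n·D) for n: n = V/(J*·D) = 60.89/(0.3665 × 1.836) = 90.489735 rev/s
rpm = 60·n = 5429.384123

rpm = 5429.38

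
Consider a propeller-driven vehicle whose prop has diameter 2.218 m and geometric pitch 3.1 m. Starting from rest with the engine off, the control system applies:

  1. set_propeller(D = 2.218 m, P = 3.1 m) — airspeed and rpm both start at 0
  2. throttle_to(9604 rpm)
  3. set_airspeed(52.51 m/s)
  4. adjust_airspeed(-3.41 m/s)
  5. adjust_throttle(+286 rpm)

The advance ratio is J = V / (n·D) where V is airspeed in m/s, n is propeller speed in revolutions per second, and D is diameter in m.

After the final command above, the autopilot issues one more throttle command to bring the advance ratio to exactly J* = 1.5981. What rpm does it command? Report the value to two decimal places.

rpm = 831.13

set_propeller: D = 2.218 m, P = 3.1 m (p = P/D = 1.397656); state ← (V=0, rpm=0)
throttle_to(9604): rpm ← 9604
set_airspeed(52.51): V ← 52.51 m/s
adjust_airspeed(-3.41): V ← 52.51 -3.41 = 49.1 m/s
adjust_throttle(+286): rpm ← 9604 +286 = 9890
final state: V = 49.1 m/s, rpm = 9890 → n = rpm/60 = 164.833333 rev/s
target J* = 1.5981; solve J* = V/(n·D) for n: n = V/(J*·D) = 49.1/(1.5981 × 2.218) = 13.852112 rev/s
rpm = 60·n = 831.126729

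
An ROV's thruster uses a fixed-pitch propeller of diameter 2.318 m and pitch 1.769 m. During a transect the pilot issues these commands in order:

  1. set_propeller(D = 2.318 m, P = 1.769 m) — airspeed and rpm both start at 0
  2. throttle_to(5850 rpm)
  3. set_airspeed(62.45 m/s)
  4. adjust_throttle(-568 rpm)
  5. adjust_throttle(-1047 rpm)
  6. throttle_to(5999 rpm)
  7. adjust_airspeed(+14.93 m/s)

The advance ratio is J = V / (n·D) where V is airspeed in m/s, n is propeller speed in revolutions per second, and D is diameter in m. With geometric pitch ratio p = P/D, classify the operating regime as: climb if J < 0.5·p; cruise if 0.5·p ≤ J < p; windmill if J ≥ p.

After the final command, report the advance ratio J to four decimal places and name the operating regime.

set_propeller: D = 2.318 m, P = 1.769 m (p = P/D = 0.763158); state ← (V=0, rpm=0)
throttle_to(5850): rpm ← 5850
set_airspeed(62.45): V ← 62.45 m/s
adjust_throttle(-568): rpm ← 5850 -568 = 5282
adjust_throttle(-1047): rpm ← 5282 -1047 = 4235
throttle_to(5999): rpm ← 5999
adjust_airspeed(+14.93): V ← 62.45 +14.93 = 77.38 m/s
final state: V = 77.38 m/s, rpm = 5999 → n = rpm/60 = 99.983333 rev/s
J = V / (n·D) = 77.38 / (99.983333 × 2.318) = 0.333878
regime bands: climb J<0.3816 | cruise [0.3816, 0.7632) | windmill J≥0.7632
J = 0.3339 → climb

J = 0.3339, regime = climb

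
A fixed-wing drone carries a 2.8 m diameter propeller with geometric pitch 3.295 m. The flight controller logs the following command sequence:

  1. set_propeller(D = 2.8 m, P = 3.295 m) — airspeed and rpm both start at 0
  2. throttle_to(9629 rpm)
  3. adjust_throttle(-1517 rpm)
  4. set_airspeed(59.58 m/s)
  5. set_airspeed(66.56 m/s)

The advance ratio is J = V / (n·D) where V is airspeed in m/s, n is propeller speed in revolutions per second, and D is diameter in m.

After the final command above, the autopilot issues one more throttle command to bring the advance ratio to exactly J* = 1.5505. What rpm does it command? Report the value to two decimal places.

rpm = 919.89

set_propeller: D = 2.8 m, P = 3.295 m (p = P/D = 1.176786); state ← (V=0, rpm=0)
throttle_to(9629): rpm ← 9629
adjust_throttle(-1517): rpm ← 9629 -1517 = 8112
set_airspeed(59.58): V ← 59.58 m/s
set_airspeed(66.56): V ← 66.56 m/s
final state: V = 66.56 m/s, rpm = 8112 → n = rpm/60 = 135.200000 rev/s
target J* = 1.5505; solve J* = V/(n·D) for n: n = V/(J*·D) = 66.56/(1.5505 × 2.8) = 15.331460 rev/s
rpm = 60·n = 919.887594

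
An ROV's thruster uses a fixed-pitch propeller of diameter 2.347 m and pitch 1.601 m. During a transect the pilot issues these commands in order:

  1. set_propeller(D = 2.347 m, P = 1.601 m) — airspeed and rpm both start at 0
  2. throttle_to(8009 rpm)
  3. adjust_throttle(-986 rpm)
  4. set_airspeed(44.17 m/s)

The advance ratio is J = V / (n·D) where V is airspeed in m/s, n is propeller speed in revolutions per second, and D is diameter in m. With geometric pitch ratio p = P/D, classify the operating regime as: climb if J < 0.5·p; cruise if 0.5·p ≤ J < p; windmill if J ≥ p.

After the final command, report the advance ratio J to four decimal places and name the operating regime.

set_propeller: D = 2.347 m, P = 1.601 m (p = P/D = 0.682147); state ← (V=0, rpm=0)
throttle_to(8009): rpm ← 8009
adjust_throttle(-986): rpm ← 8009 -986 = 7023
set_airspeed(44.17): V ← 44.17 m/s
final state: V = 44.17 m/s, rpm = 7023 → n = rpm/60 = 117.050000 rev/s
J = V / (n·D) = 44.17 / (117.050000 × 2.347) = 0.160784
regime bands: climb J<0.3411 | cruise [0.3411, 0.6821) | windmill J≥0.6821
J = 0.1608 → climb

J = 0.1608, regime = climb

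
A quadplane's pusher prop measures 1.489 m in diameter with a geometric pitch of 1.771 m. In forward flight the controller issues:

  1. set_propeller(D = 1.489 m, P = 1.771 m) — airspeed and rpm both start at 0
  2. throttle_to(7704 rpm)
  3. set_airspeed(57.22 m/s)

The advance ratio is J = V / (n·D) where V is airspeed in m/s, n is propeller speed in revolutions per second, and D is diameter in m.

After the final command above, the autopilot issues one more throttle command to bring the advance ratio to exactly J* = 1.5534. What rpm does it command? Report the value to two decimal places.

set_propeller: D = 1.489 m, P = 1.771 m (p = P/D = 1.189389); state ← (V=0, rpm=0)
throttle_to(7704): rpm ← 7704
set_airspeed(57.22): V ← 57.22 m/s
final state: V = 57.22 m/s, rpm = 7704 → n = rpm/60 = 128.400000 rev/s
target J* = 1.5534; solve J* = V/(n·D) for n: n = V/(J*·D) = 57.22/(1.5534 × 1.489) = 24.738300 rev/s
rpm = 60·n = 1484.298010

rpm = 1484.30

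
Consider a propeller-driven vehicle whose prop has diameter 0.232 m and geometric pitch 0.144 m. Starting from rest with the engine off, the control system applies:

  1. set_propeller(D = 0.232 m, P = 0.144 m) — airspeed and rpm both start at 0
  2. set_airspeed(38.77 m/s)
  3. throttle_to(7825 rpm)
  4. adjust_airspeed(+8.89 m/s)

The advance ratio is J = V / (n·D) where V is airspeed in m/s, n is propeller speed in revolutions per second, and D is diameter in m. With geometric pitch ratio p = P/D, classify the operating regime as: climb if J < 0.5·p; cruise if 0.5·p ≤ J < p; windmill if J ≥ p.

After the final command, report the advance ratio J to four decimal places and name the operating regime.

J = 1.5752, regime = windmill

set_propeller: D = 0.232 m, P = 0.144 m (p = P/D = 0.620690); state ← (V=0, rpm=0)
set_airspeed(38.77): V ← 38.77 m/s
throttle_to(7825): rpm ← 7825
adjust_airspeed(+8.89): V ← 38.77 +8.89 = 47.66 m/s
final state: V = 47.66 m/s, rpm = 7825 → n = rpm/60 = 130.416667 rev/s
J = V / (n·D) = 47.66 / (130.416667 × 0.232) = 1.575190
regime bands: climb J<0.3103 | cruise [0.3103, 0.6207) | windmill J≥0.6207
J = 1.5752 → windmill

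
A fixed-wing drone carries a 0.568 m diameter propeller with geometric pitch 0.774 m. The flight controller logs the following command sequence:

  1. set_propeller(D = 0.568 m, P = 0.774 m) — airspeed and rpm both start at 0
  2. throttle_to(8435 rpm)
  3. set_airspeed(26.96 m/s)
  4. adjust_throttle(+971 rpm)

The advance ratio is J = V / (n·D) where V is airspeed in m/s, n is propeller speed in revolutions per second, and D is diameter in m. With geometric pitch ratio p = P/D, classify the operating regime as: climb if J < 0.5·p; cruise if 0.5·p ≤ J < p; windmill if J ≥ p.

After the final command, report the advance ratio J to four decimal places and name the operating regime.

J = 0.3028, regime = climb

set_propeller: D = 0.568 m, P = 0.774 m (p = P/D = 1.362676); state ← (V=0, rpm=0)
throttle_to(8435): rpm ← 8435
set_airspeed(26.96): V ← 26.96 m/s
adjust_throttle(+971): rpm ← 8435 +971 = 9406
final state: V = 26.96 m/s, rpm = 9406 → n = rpm/60 = 156.766667 rev/s
J = V / (n·D) = 26.96 / (156.766667 × 0.568) = 0.302773
regime bands: climb J<0.6813 | cruise [0.6813, 1.3627) | windmill J≥1.3627
J = 0.3028 → climb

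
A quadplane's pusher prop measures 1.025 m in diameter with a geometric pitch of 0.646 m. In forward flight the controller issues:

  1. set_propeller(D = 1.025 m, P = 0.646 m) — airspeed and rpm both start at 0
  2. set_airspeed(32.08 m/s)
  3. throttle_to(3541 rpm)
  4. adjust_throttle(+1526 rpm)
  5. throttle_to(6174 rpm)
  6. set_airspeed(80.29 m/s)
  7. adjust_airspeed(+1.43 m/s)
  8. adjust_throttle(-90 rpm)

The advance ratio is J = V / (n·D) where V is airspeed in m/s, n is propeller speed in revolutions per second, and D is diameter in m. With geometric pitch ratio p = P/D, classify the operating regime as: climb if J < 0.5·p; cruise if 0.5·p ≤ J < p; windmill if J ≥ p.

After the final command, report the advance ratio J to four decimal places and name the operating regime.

J = 0.7863, regime = windmill

set_propeller: D = 1.025 m, P = 0.646 m (p = P/D = 0.630244); state ← (V=0, rpm=0)
set_airspeed(32.08): V ← 32.08 m/s
throttle_to(3541): rpm ← 3541
adjust_throttle(+1526): rpm ← 3541 +1526 = 5067
throttle_to(6174): rpm ← 6174
set_airspeed(80.29): V ← 80.29 m/s
adjust_airspeed(+1.43): V ← 80.29 +1.43 = 81.72 m/s
adjust_throttle(-90): rpm ← 6174 -90 = 6084
final state: V = 81.72 m/s, rpm = 6084 → n = rpm/60 = 101.400000 rev/s
J = V / (n·D) = 81.72 / (101.400000 × 1.025) = 0.786261
regime bands: climb J<0.3151 | cruise [0.3151, 0.6302) | windmill J≥0.6302
J = 0.7863 → windmill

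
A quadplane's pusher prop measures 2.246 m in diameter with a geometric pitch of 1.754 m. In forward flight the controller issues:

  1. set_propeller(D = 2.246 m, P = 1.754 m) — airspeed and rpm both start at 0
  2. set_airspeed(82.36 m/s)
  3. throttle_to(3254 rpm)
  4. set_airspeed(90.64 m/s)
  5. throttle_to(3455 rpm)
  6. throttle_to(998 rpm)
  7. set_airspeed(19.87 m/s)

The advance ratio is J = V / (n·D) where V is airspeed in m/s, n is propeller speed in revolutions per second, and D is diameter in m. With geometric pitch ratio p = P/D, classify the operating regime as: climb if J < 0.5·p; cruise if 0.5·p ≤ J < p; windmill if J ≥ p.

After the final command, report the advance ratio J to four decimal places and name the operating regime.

J = 0.5319, regime = cruise

set_propeller: D = 2.246 m, P = 1.754 m (p = P/D = 0.780944); state ← (V=0, rpm=0)
set_airspeed(82.36): V ← 82.36 m/s
throttle_to(3254): rpm ← 3254
set_airspeed(90.64): V ← 90.64 m/s
throttle_to(3455): rpm ← 3455
throttle_to(998): rpm ← 998
set_airspeed(19.87): V ← 19.87 m/s
final state: V = 19.87 m/s, rpm = 998 → n = rpm/60 = 16.633333 rev/s
J = V / (n·D) = 19.87 / (16.633333 × 2.246) = 0.531874
regime bands: climb J<0.3905 | cruise [0.3905, 0.7809) | windmill J≥0.7809
J = 0.5319 → cruise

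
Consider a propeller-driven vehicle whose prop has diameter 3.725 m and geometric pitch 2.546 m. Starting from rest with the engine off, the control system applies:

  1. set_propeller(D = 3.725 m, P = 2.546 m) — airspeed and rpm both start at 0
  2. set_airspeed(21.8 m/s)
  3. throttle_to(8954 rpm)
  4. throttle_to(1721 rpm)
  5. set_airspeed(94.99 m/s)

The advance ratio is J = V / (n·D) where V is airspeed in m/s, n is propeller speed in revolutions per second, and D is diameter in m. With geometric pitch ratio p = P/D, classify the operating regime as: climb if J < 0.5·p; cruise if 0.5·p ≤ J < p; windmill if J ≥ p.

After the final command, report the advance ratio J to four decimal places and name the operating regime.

J = 0.8890, regime = windmill

set_propeller: D = 3.725 m, P = 2.546 m (p = P/D = 0.683490); state ← (V=0, rpm=0)
set_airspeed(21.8): V ← 21.8 m/s
throttle_to(8954): rpm ← 8954
throttle_to(1721): rpm ← 1721
set_airspeed(94.99): V ← 94.99 m/s
final state: V = 94.99 m/s, rpm = 1721 → n = rpm/60 = 28.683333 rev/s
J = V / (n·D) = 94.99 / (28.683333 × 3.725) = 0.889041
regime bands: climb J<0.3417 | cruise [0.3417, 0.6835) | windmill J≥0.6835
J = 0.8890 → windmill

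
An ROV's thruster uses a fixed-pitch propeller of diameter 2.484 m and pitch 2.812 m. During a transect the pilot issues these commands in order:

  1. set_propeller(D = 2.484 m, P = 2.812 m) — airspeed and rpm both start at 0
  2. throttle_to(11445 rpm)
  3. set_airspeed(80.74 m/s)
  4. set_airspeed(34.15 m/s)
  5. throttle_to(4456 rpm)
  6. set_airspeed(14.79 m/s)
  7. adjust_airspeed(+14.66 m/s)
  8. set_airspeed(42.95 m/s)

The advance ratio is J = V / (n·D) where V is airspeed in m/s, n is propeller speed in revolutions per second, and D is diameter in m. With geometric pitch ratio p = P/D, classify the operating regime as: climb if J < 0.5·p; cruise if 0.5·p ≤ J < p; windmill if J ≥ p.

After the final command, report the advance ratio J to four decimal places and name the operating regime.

set_propeller: D = 2.484 m, P = 2.812 m (p = P/D = 1.132045); state ← (V=0, rpm=0)
throttle_to(11445): rpm ← 11445
set_airspeed(80.74): V ← 80.74 m/s
set_airspeed(34.15): V ← 34.15 m/s
throttle_to(4456): rpm ← 4456
set_airspeed(14.79): V ← 14.79 m/s
adjust_airspeed(+14.66): V ← 14.79 +14.66 = 29.45 m/s
set_airspeed(42.95): V ← 42.95 m/s
final state: V = 42.95 m/s, rpm = 4456 → n = rpm/60 = 74.266667 rev/s
J = V / (n·D) = 42.95 / (74.266667 × 2.484) = 0.232819
regime bands: climb J<0.5660 | cruise [0.5660, 1.1320) | windmill J≥1.1320
J = 0.2328 → climb

J = 0.2328, regime = climb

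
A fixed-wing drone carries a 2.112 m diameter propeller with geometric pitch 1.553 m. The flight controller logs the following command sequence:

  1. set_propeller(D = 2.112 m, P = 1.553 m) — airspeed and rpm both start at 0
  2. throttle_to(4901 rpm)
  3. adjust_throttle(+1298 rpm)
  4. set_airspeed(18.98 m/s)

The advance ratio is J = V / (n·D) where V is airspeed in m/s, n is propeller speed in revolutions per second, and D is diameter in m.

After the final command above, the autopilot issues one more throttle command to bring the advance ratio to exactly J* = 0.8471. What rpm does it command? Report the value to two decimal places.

rpm = 636.53

set_propeller: D = 2.112 m, P = 1.553 m (p = P/D = 0.735322); state ← (V=0, rpm=0)
throttle_to(4901): rpm ← 4901
adjust_throttle(+1298): rpm ← 4901 +1298 = 6199
set_airspeed(18.98): V ← 18.98 m/s
final state: V = 18.98 m/s, rpm = 6199 → n = rpm/60 = 103.316667 rev/s
target J* = 0.8471; solve J* = V/(n·D) for n: n = V/(J*·D) = 18.98/(0.8471 × 2.112) = 10.608833 rev/s
rpm = 60·n = 636.529979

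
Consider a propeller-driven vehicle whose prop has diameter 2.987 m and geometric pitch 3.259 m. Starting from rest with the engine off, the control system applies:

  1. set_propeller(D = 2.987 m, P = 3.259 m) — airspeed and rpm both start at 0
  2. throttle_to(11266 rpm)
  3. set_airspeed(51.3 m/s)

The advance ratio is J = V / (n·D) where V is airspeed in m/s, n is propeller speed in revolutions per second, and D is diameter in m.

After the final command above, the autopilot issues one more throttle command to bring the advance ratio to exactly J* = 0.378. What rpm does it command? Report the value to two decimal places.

set_propeller: D = 2.987 m, P = 3.259 m (p = P/D = 1.091061); state ← (V=0, rpm=0)
throttle_to(11266): rpm ← 11266
set_airspeed(51.3): V ← 51.3 m/s
final state: V = 51.3 m/s, rpm = 11266 → n = rpm/60 = 187.766667 rev/s
target J* = 0.378; solve J* = V/(n·D) for n: n = V/(J*·D) = 51.3/(0.378 × 2.987) = 45.434980 rev/s
rpm = 60·n = 2726.098809

rpm = 2726.10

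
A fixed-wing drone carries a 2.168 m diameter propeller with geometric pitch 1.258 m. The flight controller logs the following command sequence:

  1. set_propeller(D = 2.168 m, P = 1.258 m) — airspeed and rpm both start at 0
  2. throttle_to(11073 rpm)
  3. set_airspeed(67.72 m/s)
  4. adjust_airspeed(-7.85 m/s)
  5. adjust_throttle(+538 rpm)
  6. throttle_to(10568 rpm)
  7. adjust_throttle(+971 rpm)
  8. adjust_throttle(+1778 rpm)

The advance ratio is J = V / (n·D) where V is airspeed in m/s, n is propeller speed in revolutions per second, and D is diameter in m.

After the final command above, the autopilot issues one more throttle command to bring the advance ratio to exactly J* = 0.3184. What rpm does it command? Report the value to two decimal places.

rpm = 5203.89

set_propeller: D = 2.168 m, P = 1.258 m (p = P/D = 0.580258); state ← (V=0, rpm=0)
throttle_to(11073): rpm ← 11073
set_airspeed(67.72): V ← 67.72 m/s
adjust_airspeed(-7.85): V ← 67.72 -7.85 = 59.87 m/s
adjust_throttle(+538): rpm ← 11073 +538 = 11611
throttle_to(10568): rpm ← 10568
adjust_throttle(+971): rpm ← 10568 +971 = 11539
adjust_throttle(+1778): rpm ← 11539 +1778 = 13317
final state: V = 59.87 m/s, rpm = 13317 → n = rpm/60 = 221.950000 rev/s
target J* = 0.3184; solve J* = V/(n·D) for n: n = V/(J*·D) = 59.87/(0.3184 × 2.168) = 86.731513 rev/s
rpm = 60·n = 5203.890764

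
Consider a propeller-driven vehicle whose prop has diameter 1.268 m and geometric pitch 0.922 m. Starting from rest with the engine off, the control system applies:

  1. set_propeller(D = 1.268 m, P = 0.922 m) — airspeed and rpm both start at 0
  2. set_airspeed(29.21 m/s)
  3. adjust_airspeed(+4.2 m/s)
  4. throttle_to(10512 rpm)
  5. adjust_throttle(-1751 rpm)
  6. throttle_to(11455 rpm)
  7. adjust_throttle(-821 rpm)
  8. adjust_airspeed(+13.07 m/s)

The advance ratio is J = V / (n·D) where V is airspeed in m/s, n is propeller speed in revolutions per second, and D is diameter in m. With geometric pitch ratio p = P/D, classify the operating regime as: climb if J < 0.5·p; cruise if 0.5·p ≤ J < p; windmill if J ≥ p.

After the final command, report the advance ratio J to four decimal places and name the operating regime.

J = 0.2068, regime = climb

set_propeller: D = 1.268 m, P = 0.922 m (p = P/D = 0.727129); state ← (V=0, rpm=0)
set_airspeed(29.21): V ← 29.21 m/s
adjust_airspeed(+4.2): V ← 29.21 +4.2 = 33.41 m/s
throttle_to(10512): rpm ← 10512
adjust_throttle(-1751): rpm ← 10512 -1751 = 8761
throttle_to(11455): rpm ← 11455
adjust_throttle(-821): rpm ← 11455 -821 = 10634
adjust_airspeed(+13.07): V ← 33.41 +13.07 = 46.48 m/s
final state: V = 46.48 m/s, rpm = 10634 → n = rpm/60 = 177.233333 rev/s
J = V / (n·D) = 46.48 / (177.233333 × 1.268) = 0.206824
regime bands: climb J<0.3636 | cruise [0.3636, 0.7271) | windmill J≥0.7271
J = 0.2068 → climb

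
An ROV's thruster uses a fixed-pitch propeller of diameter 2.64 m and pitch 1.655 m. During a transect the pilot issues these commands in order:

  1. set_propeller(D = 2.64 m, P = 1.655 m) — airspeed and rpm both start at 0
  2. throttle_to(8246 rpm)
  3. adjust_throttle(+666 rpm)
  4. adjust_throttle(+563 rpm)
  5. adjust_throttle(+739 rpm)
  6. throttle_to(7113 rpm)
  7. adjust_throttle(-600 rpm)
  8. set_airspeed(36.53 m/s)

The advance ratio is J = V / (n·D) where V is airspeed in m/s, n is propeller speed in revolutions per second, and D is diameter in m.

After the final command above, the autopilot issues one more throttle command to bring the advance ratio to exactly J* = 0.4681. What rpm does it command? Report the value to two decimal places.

set_propeller: D = 2.64 m, P = 1.655 m (p = P/D = 0.626894); state ← (V=0, rpm=0)
throttle_to(8246): rpm ← 8246
adjust_throttle(+666): rpm ← 8246 +666 = 8912
adjust_throttle(+563): rpm ← 8912 +563 = 9475
adjust_throttle(+739): rpm ← 9475 +739 = 10214
throttle_to(7113): rpm ← 7113
adjust_throttle(-600): rpm ← 7113 -600 = 6513
set_airspeed(36.53): V ← 36.53 m/s
final state: V = 36.53 m/s, rpm = 6513 → n = rpm/60 = 108.550000 rev/s
target J* = 0.4681; solve J* = V/(n·D) for n: n = V/(J*·D) = 36.53/(0.4681 × 2.64) = 29.560182 rev/s
rpm = 60·n = 1773.610922

rpm = 1773.61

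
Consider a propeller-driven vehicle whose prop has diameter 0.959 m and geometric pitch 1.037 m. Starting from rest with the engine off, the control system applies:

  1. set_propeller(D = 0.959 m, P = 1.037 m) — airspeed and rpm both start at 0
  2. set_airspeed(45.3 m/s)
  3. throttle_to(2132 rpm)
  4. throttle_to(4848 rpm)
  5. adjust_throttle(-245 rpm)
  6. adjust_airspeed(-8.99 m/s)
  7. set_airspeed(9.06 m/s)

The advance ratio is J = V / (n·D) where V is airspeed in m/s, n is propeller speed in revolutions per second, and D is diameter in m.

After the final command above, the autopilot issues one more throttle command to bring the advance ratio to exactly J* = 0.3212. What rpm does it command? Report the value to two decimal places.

set_propeller: D = 0.959 m, P = 1.037 m (p = P/D = 1.081335); state ← (V=0, rpm=0)
set_airspeed(45.3): V ← 45.3 m/s
throttle_to(2132): rpm ← 2132
throttle_to(4848): rpm ← 4848
adjust_throttle(-245): rpm ← 4848 -245 = 4603
adjust_airspeed(-8.99): V ← 45.3 -8.99 = 36.31 m/s
set_airspeed(9.06): V ← 9.06 m/s
final state: V = 9.06 m/s, rpm = 4603 → n = rpm/60 = 76.716667 rev/s
target J* = 0.3212; solve J* = V/(n·D) for n: n = V/(J*·D) = 9.06/(0.3212 × 0.959) = 29.412643 rev/s
rpm = 60·n = 1764.758589

rpm = 1764.76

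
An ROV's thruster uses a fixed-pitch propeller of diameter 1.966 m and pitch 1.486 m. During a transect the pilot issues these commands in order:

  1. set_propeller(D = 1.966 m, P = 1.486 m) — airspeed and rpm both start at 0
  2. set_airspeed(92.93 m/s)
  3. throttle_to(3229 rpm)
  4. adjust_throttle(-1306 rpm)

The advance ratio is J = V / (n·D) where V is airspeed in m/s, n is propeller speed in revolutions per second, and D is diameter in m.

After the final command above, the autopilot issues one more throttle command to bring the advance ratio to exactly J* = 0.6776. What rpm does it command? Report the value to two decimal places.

set_propeller: D = 1.966 m, P = 1.486 m (p = P/D = 0.755849); state ← (V=0, rpm=0)
set_airspeed(92.93): V ← 92.93 m/s
throttle_to(3229): rpm ← 3229
adjust_throttle(-1306): rpm ← 3229 -1306 = 1923
final state: V = 92.93 m/s, rpm = 1923 → n = rpm/60 = 32.050000 rev/s
target J* = 0.6776; solve J* = V/(n·D) for n: n = V/(J*·D) = 92.93/(0.6776 × 1.966) = 69.758804 rev/s
rpm = 60·n = 4185.528242

rpm = 4185.53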